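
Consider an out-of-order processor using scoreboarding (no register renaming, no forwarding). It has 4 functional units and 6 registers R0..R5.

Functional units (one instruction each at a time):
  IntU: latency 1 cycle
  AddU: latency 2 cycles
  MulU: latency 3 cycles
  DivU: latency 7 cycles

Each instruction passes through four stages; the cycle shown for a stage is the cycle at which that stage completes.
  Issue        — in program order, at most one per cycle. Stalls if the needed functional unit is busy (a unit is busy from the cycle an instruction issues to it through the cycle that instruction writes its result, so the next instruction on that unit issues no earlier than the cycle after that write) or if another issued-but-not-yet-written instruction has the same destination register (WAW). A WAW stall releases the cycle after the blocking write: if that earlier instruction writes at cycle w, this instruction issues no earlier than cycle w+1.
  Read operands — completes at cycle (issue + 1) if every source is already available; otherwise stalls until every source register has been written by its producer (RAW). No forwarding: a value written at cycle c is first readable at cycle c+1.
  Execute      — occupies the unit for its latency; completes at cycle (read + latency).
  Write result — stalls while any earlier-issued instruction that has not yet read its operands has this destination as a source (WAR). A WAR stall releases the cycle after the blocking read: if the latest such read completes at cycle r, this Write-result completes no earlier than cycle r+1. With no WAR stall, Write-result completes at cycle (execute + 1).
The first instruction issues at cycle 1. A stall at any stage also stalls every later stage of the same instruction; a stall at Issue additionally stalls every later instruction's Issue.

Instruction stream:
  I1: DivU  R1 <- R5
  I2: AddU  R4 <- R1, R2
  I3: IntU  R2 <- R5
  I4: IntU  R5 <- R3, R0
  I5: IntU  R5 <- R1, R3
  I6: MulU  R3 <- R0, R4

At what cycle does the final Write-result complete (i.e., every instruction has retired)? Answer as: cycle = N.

c1: issue I1 (DivU)
c2: I1 read-ops, issue I2 (AddU)
c3: issue I3 (IntU)
c4: I3 read-ops
c5: I3 finished on IntU
c9: I1 finished on DivU
c10: I1→R1
c11: I2 read-ops
c12: I3→R2
c13: I2 finished on AddU, issue I4 (IntU)
c14: I2→R4, I4 read-ops
c15: I4 finished on IntU
c16: I4→R5
c17: issue I5 (IntU)
c18: I5 read-ops, issue I6 (MulU)
c19: I5 finished on IntU, I6 read-ops
c20: I5→R5
c22: I6 finished on MulU
c23: I6→R3

cycle = 23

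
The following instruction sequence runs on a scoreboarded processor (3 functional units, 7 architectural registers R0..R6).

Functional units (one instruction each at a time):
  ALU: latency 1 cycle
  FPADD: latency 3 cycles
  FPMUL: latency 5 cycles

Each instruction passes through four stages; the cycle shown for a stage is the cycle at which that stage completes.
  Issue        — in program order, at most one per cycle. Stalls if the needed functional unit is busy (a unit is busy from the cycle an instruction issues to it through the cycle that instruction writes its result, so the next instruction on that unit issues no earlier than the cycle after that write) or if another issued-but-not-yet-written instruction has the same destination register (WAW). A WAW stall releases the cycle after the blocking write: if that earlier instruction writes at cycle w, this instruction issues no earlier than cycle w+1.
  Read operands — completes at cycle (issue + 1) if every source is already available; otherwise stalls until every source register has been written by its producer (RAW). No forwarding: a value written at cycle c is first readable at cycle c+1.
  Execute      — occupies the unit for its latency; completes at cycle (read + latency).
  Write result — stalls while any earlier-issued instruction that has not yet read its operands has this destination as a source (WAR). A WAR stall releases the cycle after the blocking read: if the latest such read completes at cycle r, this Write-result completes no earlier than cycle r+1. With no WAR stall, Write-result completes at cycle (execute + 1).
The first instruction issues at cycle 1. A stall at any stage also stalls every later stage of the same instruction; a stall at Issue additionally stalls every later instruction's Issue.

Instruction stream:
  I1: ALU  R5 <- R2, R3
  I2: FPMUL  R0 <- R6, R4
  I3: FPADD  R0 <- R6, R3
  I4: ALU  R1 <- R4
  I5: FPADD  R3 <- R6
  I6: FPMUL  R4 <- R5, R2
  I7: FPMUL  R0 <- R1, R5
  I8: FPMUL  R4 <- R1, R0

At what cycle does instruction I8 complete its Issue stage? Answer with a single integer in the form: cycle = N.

cycle = 33

1) issue 1, read 2, done 3, write 4
2) issue 2, read 3, done 8, write 9
3) issue 10, read 11, done 14, write 15  <WAW R0: wait I2 write@9>
4) issue 11, read 12, done 13, write 14
5) issue 16, read 17, done 20, write 21  <struct: FPADD busy until I3 writes@15>
6) issue 17, read 18, done 23, write 24
7) issue 25, read 26, done 31, write 32  <struct: FPMUL busy until I6 writes@24>
8) issue 33, read 34, done 39, write 40  <struct: FPMUL busy until I7 writes@32>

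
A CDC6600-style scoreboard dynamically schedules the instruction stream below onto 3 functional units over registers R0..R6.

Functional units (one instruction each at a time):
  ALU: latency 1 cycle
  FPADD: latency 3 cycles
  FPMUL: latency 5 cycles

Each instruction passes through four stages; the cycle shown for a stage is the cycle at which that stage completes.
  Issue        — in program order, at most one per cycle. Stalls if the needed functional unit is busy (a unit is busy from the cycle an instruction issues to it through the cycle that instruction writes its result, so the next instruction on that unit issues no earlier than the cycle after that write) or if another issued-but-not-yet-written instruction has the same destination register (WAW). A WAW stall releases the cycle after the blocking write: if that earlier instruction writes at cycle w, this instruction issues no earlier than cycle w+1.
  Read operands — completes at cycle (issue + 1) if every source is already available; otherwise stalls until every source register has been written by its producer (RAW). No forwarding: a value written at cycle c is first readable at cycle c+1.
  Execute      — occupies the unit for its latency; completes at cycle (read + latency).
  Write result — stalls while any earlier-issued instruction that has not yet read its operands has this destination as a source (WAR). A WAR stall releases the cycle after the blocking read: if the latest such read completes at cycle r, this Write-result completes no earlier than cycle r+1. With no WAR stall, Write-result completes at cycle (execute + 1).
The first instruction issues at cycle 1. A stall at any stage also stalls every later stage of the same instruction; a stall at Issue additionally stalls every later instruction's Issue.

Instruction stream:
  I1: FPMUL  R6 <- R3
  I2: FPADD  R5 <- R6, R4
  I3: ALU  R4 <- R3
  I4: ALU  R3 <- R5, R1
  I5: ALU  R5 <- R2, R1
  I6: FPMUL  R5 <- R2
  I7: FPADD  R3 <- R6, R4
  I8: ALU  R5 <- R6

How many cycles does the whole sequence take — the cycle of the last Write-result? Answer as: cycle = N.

1) issue 1, read 2, done 7, write 8
2) issue 2, read 9, done 12, write 13  <RAW R6: wait I1 write@8>
3) issue 3, read 4, done 5, write 10  <WAR R4: wait I2 read@9>
4) issue 11, read 14, done 15, write 16  <struct: ALU busy until I3 writes@10 / RAW R5: wait I2 write@13>
5) issue 17, read 18, done 19, write 20  <struct: ALU busy until I4 writes@16>
6) issue 21, read 22, done 27, write 28  <WAW R5: wait I5 write@20>
7) issue 22, read 23, done 26, write 27
8) issue 29, read 30, done 31, write 32  <WAW R5: wait I6 write@28>

cycle = 32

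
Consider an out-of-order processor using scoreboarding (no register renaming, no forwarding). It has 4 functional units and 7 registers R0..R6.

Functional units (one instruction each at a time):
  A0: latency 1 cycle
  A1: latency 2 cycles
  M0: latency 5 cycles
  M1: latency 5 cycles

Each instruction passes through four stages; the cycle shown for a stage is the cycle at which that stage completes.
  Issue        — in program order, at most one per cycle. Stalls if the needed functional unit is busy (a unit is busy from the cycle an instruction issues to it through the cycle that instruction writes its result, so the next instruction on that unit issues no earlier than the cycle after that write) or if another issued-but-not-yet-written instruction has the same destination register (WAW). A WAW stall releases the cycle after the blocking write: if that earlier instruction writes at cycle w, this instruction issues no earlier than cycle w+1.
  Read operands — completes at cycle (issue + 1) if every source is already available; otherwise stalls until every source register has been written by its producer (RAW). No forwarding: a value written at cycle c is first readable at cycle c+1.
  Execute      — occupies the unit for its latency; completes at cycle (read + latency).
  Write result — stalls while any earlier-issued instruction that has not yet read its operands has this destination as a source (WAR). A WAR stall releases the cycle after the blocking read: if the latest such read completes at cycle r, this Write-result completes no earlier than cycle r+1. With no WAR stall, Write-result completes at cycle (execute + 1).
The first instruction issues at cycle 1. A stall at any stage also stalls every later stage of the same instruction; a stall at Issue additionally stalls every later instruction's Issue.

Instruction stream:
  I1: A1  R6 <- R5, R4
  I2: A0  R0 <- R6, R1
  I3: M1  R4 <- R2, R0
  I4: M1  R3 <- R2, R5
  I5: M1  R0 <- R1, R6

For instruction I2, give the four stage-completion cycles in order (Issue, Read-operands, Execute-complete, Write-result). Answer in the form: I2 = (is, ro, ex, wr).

  I1 | 1 | 2 | 4 | 5
  I2 | 2 | 6 | 7 | 8   RAW R6: wait I1 write@5
  I3 | 3 | 9 | 14 | 15   RAW R0: wait I2 write@8
  I4 | 16 | 17 | 22 | 23   struct: M1 busy until I3 writes@15
  I5 | 24 | 25 | 30 | 31   struct: M1 busy until I4 writes@23

I2 = (2, 6, 7, 8)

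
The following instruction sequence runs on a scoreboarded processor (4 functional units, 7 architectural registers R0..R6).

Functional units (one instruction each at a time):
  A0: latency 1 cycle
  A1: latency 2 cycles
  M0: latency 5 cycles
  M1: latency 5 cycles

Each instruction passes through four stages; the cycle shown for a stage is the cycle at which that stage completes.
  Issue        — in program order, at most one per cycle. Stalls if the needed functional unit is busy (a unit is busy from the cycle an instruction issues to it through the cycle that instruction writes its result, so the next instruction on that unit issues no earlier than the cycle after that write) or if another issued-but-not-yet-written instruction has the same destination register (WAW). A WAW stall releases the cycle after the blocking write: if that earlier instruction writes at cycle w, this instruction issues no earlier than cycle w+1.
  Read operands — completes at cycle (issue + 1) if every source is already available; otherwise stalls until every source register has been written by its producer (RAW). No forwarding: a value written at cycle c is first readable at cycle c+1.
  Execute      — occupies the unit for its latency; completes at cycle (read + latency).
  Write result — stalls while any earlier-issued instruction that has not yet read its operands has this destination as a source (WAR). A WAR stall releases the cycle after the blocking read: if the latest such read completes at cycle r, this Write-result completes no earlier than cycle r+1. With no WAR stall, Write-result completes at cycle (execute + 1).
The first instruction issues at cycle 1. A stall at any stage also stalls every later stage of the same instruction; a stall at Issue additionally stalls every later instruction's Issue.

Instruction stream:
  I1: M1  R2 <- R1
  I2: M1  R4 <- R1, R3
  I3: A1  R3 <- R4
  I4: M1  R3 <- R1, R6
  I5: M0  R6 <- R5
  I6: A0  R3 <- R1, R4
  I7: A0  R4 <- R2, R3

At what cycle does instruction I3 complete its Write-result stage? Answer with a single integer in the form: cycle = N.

I1: IS=1 RO=2 EX=7 WR=8
I2: IS=9 RO=10 EX=15 WR=16  [struct: M1 busy until I1 writes@8]
I3: IS=10 RO=17 EX=19 WR=20  [RAW R4: wait I2 write@16]
I4: IS=21 RO=22 EX=27 WR=28  [WAW R3: wait I3 write@20]
I5: IS=22 RO=23 EX=28 WR=29
I6: IS=29 RO=30 EX=31 WR=32  [WAW R3: wait I4 write@28]
I7: IS=33 RO=34 EX=35 WR=36  [struct: A0 busy until I6 writes@32]

cycle = 20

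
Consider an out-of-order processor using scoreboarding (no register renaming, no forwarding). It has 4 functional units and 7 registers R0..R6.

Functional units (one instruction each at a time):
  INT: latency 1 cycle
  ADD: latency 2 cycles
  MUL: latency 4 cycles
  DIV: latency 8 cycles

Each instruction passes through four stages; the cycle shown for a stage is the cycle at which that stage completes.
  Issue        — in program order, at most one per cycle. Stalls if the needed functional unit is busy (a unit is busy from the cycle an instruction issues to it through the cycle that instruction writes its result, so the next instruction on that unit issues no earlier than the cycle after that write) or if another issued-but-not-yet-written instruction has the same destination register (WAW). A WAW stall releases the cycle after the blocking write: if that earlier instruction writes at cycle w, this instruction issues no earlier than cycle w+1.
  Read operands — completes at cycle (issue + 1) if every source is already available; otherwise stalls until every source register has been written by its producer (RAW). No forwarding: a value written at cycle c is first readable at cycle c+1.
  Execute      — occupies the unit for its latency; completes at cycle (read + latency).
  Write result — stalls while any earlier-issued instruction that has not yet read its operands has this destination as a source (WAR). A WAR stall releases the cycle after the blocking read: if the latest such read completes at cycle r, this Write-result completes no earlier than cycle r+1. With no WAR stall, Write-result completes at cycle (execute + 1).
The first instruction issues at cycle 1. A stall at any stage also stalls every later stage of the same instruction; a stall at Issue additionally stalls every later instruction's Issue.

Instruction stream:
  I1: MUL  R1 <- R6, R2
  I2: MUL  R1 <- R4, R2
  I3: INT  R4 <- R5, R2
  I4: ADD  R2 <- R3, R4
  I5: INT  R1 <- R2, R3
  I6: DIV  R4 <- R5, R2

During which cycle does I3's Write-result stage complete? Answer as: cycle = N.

cycle = 12

c1: I1 issues→MUL
c2: I1 reads
c6: I1 exec-done
c7: I1 writes R1
c8: I2 issues→MUL
c9: I2 reads | I3 issues→INT
c10: I3 reads | I4 issues→ADD
c11: I3 exec-done
c12: I3 writes R4
c13: I2 exec-done | I4 reads
c14: I2 writes R1
c15: I4 exec-done | I5 issues→INT
c16: I4 writes R2 | I6 issues→DIV
c17: I5 reads | I6 reads
c18: I5 exec-done
c19: I5 writes R1
c25: I6 exec-done
c26: I6 writes R4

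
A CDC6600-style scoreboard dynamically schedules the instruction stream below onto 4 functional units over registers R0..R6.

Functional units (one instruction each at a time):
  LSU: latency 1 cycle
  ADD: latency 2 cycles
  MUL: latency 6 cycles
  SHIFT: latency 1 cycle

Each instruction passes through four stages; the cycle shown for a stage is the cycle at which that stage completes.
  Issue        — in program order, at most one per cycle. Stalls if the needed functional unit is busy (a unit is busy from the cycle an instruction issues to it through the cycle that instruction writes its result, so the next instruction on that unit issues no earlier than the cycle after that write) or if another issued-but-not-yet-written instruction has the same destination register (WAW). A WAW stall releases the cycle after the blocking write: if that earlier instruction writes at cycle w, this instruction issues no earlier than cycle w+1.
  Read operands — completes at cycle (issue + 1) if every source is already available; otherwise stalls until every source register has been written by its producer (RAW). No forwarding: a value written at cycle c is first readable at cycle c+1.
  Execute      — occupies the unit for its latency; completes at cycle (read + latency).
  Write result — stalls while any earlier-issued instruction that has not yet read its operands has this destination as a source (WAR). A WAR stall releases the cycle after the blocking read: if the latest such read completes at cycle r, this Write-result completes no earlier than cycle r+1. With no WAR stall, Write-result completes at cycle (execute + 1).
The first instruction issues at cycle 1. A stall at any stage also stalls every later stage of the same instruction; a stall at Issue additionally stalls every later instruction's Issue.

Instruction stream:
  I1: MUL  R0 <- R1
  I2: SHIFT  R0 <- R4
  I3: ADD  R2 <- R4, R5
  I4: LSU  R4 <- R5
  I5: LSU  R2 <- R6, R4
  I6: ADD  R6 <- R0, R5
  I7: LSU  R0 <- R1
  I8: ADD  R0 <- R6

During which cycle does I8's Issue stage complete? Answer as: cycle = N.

cycle = 24

c1: I1 dispatched to MUL
c2: I1 operands ready
c8: I1 complete
c9: R0←I1
c10: I2 dispatched to SHIFT
c11: I2 operands ready | I3 dispatched to ADD
c12: I2 complete | I3 operands ready | I4 dispatched to LSU
c13: R0←I2 | I4 operands ready
c14: I3 complete | I4 complete
c15: R2←I3 | R4←I4
c16: I5 dispatched to LSU
c17: I5 operands ready | I6 dispatched to ADD
c18: I5 complete | I6 operands ready
c19: R2←I5
c20: I6 complete | I7 dispatched to LSU
c21: R6←I6 | I7 operands ready
c22: I7 complete
c23: R0←I7
c24: I8 dispatched to ADD
c25: I8 operands ready
c27: I8 complete
c28: R0←I8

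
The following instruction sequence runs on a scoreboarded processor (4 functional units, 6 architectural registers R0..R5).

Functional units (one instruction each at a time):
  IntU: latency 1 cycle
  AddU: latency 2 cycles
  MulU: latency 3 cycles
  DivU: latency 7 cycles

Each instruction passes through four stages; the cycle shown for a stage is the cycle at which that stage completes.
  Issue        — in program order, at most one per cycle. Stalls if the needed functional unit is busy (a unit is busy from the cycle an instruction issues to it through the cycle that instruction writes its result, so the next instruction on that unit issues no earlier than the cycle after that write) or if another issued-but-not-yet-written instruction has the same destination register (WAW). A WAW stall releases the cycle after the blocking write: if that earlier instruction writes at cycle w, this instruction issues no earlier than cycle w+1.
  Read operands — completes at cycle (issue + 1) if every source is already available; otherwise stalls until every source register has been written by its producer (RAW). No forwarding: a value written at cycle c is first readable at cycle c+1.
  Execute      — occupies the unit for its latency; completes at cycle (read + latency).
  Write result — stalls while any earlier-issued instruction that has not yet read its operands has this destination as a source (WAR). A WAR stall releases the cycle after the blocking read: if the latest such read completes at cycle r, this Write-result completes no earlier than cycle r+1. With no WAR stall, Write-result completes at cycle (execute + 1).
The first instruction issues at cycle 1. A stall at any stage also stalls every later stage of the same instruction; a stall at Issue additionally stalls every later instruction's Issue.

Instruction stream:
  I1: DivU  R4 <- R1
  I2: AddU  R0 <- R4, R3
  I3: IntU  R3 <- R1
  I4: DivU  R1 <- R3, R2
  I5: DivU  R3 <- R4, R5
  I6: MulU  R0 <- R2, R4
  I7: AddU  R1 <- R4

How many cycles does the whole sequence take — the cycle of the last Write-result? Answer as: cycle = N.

cycle = 31

I1  is:1  ro:2  ex:9  wr:10
I2  is:2  ro:11  ex:13  wr:14  — RAW R4: wait I1 write@10
I3  is:3  ro:4  ex:5  wr:12  — WAR R3: wait I2 read@11
I4  is:11  ro:13  ex:20  wr:21  — struct: DivU busy until I1 writes@10, RAW R3: wait I3 write@12
I5  is:22  ro:23  ex:30  wr:31  — struct: DivU busy until I4 writes@21
I6  is:23  ro:24  ex:27  wr:28
I7  is:24  ro:25  ex:27  wr:28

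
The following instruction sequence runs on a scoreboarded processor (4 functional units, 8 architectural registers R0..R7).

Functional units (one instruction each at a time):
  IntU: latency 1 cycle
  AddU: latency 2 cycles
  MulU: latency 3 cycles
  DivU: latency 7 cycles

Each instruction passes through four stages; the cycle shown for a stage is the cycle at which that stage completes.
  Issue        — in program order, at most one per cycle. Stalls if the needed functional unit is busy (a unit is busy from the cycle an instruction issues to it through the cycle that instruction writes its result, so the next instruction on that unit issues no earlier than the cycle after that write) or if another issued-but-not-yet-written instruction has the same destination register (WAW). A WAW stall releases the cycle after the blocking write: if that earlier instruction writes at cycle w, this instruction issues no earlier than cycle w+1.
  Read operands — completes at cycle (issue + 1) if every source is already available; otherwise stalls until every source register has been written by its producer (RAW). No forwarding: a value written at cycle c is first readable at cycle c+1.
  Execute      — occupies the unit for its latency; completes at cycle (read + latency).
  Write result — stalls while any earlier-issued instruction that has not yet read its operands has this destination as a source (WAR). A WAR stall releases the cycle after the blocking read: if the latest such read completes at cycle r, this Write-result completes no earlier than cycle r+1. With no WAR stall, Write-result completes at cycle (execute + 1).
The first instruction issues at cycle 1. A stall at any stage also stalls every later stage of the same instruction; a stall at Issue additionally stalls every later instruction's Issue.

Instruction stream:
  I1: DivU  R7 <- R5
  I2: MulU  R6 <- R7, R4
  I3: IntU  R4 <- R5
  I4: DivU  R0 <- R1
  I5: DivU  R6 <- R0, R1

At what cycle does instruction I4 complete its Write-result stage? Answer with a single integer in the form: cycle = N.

I1: IS=1 RO=2 EX=9 WR=10
I2: IS=2 RO=11 EX=14 WR=15  [RAW R7: wait I1 write@10]
I3: IS=3 RO=4 EX=5 WR=12  [WAR R4: wait I2 read@11]
I4: IS=11 RO=12 EX=19 WR=20  [struct: DivU busy until I1 writes@10]
I5: IS=21 RO=22 EX=29 WR=30  [struct: DivU busy until I4 writes@20]

cycle = 20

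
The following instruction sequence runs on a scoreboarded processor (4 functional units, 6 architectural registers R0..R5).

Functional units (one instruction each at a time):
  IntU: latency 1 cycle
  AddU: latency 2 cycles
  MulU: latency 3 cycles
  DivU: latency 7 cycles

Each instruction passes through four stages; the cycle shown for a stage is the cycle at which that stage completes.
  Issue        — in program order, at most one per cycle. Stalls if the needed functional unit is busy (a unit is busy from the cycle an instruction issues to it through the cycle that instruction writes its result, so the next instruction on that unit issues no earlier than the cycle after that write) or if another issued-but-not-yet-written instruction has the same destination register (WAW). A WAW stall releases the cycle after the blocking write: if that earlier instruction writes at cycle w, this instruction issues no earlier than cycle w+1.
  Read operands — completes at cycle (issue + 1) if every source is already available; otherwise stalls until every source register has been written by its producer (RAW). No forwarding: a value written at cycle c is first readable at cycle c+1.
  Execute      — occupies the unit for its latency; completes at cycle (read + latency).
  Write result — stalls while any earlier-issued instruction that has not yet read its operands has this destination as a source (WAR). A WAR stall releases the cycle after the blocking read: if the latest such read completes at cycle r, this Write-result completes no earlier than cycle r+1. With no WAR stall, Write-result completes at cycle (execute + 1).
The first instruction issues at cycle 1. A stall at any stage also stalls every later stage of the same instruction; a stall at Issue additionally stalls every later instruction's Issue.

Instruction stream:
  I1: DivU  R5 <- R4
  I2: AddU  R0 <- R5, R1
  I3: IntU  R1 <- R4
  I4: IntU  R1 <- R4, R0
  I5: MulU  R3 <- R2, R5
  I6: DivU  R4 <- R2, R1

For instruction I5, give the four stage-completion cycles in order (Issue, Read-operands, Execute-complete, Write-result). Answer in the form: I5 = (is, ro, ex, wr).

[1] issue I1 (DivU)
[2] I1 read-ops, issue I2 (AddU)
[3] issue I3 (IntU)
[4] I3 read-ops
[5] I3 finished on IntU
[9] I1 finished on DivU
[10] I1→R5
[11] I2 read-ops
[12] I3→R1
[13] I2 finished on AddU, issue I4 (IntU)
[14] I2→R0, issue I5 (MulU)
[15] I4 read-ops, I5 read-ops, issue I6 (DivU)
[16] I4 finished on IntU
[17] I4→R1
[18] I5 finished on MulU, I6 read-ops
[19] I5→R3
[25] I6 finished on DivU
[26] I6→R4

I5 = (14, 15, 18, 19)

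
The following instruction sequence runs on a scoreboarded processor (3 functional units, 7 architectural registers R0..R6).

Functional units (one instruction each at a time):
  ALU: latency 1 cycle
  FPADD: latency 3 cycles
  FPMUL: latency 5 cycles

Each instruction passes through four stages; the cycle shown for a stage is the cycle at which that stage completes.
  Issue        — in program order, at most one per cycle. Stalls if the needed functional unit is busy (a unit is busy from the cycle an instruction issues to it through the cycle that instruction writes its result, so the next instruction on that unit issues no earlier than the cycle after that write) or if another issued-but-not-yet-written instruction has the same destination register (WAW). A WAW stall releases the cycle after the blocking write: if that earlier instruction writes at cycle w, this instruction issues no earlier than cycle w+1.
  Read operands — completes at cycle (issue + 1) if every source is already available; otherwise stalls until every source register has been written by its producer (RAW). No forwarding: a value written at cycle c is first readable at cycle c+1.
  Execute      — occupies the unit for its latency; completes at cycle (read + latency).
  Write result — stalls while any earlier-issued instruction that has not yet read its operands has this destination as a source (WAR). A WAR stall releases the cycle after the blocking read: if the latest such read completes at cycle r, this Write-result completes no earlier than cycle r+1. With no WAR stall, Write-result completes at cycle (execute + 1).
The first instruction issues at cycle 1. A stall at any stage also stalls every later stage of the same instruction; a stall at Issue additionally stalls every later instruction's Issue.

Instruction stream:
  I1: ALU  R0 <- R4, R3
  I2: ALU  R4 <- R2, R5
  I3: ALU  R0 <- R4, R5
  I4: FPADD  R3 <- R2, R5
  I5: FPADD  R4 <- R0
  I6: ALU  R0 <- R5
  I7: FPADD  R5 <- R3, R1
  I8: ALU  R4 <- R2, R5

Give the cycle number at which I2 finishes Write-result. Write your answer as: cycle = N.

[I1] 1/2/3/4
[I2] 5/6/7/8  (struct: ALU busy until I1 writes@4)
[I3] 9/10/11/12  (struct: ALU busy until I2 writes@8)
[I4] 10/11/14/15
[I5] 16/17/20/21  (struct: FPADD busy until I4 writes@15)
[I6] 17/18/19/20
[I7] 22/23/26/27  (struct: FPADD busy until I5 writes@21)
[I8] 23/28/29/30  (RAW R5: wait I7 write@27)

cycle = 8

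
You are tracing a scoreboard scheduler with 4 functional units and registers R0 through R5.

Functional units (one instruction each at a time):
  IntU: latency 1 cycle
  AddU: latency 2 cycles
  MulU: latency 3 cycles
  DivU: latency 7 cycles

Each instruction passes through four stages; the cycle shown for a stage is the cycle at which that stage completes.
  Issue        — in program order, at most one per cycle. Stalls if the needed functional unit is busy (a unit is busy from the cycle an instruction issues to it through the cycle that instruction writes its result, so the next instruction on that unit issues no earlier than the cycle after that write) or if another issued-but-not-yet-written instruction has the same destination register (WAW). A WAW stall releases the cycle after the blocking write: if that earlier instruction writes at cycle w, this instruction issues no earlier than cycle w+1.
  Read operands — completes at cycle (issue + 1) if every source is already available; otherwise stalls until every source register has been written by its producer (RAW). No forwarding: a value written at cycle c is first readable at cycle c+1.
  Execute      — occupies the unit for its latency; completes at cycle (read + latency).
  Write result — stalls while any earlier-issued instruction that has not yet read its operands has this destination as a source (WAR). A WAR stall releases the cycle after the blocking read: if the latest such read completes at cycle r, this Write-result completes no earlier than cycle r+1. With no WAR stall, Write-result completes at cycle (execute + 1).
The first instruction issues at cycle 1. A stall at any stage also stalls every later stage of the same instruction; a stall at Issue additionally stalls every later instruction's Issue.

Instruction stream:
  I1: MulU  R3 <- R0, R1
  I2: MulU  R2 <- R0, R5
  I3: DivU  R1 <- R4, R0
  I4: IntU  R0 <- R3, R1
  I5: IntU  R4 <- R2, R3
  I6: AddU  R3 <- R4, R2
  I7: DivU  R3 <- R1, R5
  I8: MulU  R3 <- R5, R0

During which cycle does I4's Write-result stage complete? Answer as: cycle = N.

1) issue 1, read 2, done 5, write 6
2) issue 7, read 8, done 11, write 12  <struct: MulU busy until I1 writes@6>
3) issue 8, read 9, done 16, write 17
4) issue 9, read 18, done 19, write 20  <RAW R1: wait I3 write@17>
5) issue 21, read 22, done 23, write 24  <struct: IntU busy until I4 writes@20>
6) issue 22, read 25, done 27, write 28  <RAW R4: wait I5 write@24>
7) issue 29, read 30, done 37, write 38  <WAW R3: wait I6 write@28>
8) issue 39, read 40, done 43, write 44  <WAW R3: wait I7 write@38>

cycle = 20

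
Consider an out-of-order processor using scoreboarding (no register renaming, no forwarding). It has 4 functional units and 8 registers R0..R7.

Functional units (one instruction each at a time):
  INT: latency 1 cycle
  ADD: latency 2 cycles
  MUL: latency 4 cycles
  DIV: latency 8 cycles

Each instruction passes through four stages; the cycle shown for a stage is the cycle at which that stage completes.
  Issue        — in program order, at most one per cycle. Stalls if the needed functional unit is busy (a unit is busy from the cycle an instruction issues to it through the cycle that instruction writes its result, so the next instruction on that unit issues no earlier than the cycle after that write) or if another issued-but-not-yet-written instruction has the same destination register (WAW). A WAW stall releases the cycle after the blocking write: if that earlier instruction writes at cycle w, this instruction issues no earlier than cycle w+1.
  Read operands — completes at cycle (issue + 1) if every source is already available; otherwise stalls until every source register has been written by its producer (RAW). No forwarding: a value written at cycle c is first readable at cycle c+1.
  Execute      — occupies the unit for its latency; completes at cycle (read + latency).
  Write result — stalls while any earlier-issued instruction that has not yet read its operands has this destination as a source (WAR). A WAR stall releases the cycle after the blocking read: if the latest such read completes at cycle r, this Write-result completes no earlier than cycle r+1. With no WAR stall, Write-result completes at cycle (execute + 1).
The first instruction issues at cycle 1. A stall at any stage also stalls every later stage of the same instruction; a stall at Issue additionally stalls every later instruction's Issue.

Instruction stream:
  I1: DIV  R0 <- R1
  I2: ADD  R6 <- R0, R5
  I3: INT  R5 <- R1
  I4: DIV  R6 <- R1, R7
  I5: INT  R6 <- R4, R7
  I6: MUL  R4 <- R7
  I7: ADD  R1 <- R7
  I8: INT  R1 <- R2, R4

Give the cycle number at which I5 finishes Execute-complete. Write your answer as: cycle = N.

cycle = 29

I1 -> (1, 2, 10, 11)
I2 -> (2, 12, 14, 15)  // RAW R0: wait I1 write@11
I3 -> (3, 4, 5, 13)  // WAR R5: wait I2 read@12
I4 -> (16, 17, 25, 26)  // WAW R6: wait I2 write@15
I5 -> (27, 28, 29, 30)  // WAW R6: wait I4 write@26
I6 -> (28, 29, 33, 34)
I7 -> (29, 30, 32, 33)
I8 -> (34, 35, 36, 37)  // WAW R1: wait I7 write@33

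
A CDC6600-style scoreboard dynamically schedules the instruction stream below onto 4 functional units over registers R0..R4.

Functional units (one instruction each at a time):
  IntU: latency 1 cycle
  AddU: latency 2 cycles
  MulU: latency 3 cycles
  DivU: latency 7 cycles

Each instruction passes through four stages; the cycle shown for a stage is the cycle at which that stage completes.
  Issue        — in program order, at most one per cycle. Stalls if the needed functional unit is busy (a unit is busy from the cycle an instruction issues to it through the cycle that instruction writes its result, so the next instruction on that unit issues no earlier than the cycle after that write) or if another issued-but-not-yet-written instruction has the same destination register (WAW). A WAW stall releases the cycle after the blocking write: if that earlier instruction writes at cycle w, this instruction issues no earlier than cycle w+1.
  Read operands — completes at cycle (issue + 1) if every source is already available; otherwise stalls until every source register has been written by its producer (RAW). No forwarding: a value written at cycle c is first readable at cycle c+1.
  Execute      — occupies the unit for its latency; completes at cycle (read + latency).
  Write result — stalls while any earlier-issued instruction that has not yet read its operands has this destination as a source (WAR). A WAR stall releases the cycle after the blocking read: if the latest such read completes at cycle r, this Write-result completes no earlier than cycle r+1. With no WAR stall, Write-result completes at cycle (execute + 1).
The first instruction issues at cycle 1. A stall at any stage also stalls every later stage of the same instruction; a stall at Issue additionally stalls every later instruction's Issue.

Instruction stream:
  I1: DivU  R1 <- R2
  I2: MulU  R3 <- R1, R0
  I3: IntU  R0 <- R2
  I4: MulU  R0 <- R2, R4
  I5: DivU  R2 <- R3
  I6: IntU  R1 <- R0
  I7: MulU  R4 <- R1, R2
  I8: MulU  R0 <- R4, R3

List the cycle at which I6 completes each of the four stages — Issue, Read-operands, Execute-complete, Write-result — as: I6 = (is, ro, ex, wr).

I6 = (18, 22, 23, 24)

[I1] 1/2/9/10
[I2] 2/11/14/15  (RAW R1: wait I1 write@10)
[I3] 3/4/5/12  (WAR R0: wait I2 read@11)
[I4] 16/17/20/21  (struct: MulU busy until I2 writes@15)
[I5] 17/18/25/26
[I6] 18/22/23/24  (RAW R0: wait I4 write@21)
[I7] 22/27/30/31  (struct: MulU busy until I4 writes@21; RAW R2: wait I5 write@26)
[I8] 32/33/36/37  (struct: MulU busy until I7 writes@31)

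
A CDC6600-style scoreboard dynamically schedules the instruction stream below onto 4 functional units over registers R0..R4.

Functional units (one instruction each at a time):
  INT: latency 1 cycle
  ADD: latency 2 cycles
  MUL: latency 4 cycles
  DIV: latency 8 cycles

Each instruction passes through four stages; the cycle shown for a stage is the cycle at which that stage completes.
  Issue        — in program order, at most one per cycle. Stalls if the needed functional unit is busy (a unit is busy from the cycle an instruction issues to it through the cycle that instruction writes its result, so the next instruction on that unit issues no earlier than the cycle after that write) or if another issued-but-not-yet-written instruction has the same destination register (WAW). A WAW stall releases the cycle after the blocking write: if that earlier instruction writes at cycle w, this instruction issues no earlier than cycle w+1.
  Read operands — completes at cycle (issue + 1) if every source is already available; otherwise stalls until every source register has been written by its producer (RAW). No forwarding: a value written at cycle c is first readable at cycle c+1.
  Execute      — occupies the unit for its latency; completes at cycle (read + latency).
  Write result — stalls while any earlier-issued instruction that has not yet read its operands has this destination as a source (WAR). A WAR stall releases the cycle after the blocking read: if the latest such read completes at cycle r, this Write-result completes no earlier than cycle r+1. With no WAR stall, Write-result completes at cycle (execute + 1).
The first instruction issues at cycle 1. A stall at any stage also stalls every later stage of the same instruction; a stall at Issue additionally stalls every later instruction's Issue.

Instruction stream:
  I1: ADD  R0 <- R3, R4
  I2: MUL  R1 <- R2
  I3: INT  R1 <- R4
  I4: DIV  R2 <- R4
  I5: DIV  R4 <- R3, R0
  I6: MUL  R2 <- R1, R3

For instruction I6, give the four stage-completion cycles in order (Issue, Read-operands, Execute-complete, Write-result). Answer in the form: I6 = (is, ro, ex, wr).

I6 = (22, 23, 27, 28)

I1: IS=1 RO=2 EX=4 WR=5
I2: IS=2 RO=3 EX=7 WR=8
I3: IS=9 RO=10 EX=11 WR=12  [WAW R1: wait I2 write@8]
I4: IS=10 RO=11 EX=19 WR=20
I5: IS=21 RO=22 EX=30 WR=31  [struct: DIV busy until I4 writes@20]
I6: IS=22 RO=23 EX=27 WR=28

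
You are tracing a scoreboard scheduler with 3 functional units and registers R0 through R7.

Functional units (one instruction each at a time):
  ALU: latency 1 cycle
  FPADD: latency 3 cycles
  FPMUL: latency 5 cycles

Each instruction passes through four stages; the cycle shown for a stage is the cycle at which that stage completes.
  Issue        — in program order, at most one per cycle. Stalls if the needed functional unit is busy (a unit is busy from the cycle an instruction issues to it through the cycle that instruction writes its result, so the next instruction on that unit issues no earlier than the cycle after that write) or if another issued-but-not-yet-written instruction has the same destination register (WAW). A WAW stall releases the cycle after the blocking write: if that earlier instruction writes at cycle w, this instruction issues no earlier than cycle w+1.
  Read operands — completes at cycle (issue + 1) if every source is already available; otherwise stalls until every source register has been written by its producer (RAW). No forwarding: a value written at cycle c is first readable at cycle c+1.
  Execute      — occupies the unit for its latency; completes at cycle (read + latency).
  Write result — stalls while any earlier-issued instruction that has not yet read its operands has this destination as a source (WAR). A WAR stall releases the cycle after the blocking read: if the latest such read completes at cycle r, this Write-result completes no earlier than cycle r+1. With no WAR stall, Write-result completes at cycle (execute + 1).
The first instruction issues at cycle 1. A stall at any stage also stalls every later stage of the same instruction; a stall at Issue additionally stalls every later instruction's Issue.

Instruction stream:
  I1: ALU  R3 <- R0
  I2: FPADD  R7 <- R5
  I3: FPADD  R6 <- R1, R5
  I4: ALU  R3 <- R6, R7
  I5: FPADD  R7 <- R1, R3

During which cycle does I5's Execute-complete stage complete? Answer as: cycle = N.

cycle 1: issue I1 (ALU)
cycle 2: I1 read-ops · issue I2 (FPADD)
cycle 3: I1 finished on ALU · I2 read-ops
cycle 4: I1→R3
cycle 6: I2 finished on FPADD
cycle 7: I2→R7
cycle 8: issue I3 (FPADD)
cycle 9: I3 read-ops · issue I4 (ALU)
cycle 12: I3 finished on FPADD
cycle 13: I3→R6
cycle 14: I4 read-ops · issue I5 (FPADD)
cycle 15: I4 finished on ALU
cycle 16: I4→R3
cycle 17: I5 read-ops
cycle 20: I5 finished on FPADD
cycle 21: I5→R7

cycle = 20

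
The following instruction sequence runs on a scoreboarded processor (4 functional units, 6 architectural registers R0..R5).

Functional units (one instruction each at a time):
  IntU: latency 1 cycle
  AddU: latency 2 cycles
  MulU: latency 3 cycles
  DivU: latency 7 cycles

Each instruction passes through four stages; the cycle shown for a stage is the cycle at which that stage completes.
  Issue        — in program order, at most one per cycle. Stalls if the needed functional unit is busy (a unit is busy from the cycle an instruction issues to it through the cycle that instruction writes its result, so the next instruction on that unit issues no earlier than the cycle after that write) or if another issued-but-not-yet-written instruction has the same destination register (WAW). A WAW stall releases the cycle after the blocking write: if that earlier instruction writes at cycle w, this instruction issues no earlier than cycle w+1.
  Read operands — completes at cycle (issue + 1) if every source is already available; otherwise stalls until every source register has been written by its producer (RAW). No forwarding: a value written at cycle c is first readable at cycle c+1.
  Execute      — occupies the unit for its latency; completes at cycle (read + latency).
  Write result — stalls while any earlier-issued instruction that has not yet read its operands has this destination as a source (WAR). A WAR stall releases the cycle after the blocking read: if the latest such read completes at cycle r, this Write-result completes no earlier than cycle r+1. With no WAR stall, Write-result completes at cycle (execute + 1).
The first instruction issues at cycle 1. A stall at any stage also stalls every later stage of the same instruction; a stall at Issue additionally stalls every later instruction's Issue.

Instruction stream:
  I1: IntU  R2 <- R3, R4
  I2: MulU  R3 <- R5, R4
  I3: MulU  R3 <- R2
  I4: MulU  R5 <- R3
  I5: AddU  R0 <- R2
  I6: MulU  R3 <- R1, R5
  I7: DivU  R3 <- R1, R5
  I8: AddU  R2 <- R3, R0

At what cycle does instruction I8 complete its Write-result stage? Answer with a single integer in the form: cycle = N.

c1: I1 dispatched to IntU
c2: I1 operands ready; I2 dispatched to MulU
c3: I1 complete; I2 operands ready
c4: R2←I1
c6: I2 complete
c7: R3←I2
c8: I3 dispatched to MulU
c9: I3 operands ready
c12: I3 complete
c13: R3←I3
c14: I4 dispatched to MulU
c15: I4 operands ready; I5 dispatched to AddU
c16: I5 operands ready
c18: I4 complete; I5 complete
c19: R5←I4; R0←I5
c20: I6 dispatched to MulU
c21: I6 operands ready
c24: I6 complete
c25: R3←I6
c26: I7 dispatched to DivU
c27: I7 operands ready; I8 dispatched to AddU
c34: I7 complete
c35: R3←I7
c36: I8 operands ready
c38: I8 complete
c39: R2←I8

cycle = 39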